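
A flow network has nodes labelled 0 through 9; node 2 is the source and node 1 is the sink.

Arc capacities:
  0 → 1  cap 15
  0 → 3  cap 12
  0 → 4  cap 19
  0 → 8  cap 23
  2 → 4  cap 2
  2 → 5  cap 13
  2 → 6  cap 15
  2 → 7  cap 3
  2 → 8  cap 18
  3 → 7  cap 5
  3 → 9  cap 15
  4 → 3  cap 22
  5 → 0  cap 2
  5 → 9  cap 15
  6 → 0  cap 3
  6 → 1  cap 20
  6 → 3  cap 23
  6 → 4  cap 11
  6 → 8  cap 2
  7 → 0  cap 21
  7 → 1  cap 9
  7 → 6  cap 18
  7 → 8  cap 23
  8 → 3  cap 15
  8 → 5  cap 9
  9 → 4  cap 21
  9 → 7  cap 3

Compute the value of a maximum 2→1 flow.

Maximum flow value: 28

augment #1: 2→6→1 bottleneck 15, total now 15
augment #2: 2→7→1 bottleneck 3, total now 18
augment #3: 2→5→0→1 bottleneck 2, total now 20
augment #4: 2→4→3→7→1 bottleneck 2, total now 22
augment #5: 2→5→9→7→1 bottleneck 3, total now 25
augment #6: 2→8→3→7→1 bottleneck 1, total now 26
augment #7: 2→8→3→7→0→1 bottleneck 2, total now 28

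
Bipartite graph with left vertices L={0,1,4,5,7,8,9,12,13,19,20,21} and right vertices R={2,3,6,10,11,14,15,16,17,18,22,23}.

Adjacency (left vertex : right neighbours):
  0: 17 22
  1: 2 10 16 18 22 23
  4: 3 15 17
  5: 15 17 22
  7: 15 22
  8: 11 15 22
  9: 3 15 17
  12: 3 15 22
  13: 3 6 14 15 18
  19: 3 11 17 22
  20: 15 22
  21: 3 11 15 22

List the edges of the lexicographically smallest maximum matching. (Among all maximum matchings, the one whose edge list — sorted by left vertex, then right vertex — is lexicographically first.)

|M| = 7 (so the lex-smallest maximum matching has 7 edges)
process left vertices in ascending order; for each, take the smallest-labelled available neighbour that still permits 7 edges overall, or leave it unmatched if none does
lex-smallest matching: {0-17, 1-2, 4-3, 5-15, 7-22, 8-11, 13-6}

Lex-smallest maximum matching: {(0,17), (1,2), (4,3), (5,15), (7,22), (8,11), (13,6)}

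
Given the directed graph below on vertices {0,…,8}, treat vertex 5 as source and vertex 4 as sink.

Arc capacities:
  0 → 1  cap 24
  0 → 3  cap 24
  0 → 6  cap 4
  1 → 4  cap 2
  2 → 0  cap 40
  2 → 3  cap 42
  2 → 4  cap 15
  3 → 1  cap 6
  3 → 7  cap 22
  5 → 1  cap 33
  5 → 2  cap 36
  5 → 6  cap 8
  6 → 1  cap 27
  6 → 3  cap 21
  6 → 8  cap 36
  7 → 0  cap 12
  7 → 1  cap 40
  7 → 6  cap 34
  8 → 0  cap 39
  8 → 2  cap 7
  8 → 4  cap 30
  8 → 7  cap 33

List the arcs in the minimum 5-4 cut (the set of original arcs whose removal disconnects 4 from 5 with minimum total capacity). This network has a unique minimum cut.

Min-cut arcs: {(1,4), (5,2), (5,6)} (total capacity 46)

augment #1: 5→1→4 push 2
augment #2: 5→2→4 push 15
augment #3: 5→6→8→4 push 8
augment #4: 5→2→0→6→8→4 push 4
augment #5: 5→2→3→7→6→8→4 push 17
max flow = 46; residual-reachable set from 5 gives S-side
cut edges (S→T): {(1,4), (5,2), (5,6)} total cap 46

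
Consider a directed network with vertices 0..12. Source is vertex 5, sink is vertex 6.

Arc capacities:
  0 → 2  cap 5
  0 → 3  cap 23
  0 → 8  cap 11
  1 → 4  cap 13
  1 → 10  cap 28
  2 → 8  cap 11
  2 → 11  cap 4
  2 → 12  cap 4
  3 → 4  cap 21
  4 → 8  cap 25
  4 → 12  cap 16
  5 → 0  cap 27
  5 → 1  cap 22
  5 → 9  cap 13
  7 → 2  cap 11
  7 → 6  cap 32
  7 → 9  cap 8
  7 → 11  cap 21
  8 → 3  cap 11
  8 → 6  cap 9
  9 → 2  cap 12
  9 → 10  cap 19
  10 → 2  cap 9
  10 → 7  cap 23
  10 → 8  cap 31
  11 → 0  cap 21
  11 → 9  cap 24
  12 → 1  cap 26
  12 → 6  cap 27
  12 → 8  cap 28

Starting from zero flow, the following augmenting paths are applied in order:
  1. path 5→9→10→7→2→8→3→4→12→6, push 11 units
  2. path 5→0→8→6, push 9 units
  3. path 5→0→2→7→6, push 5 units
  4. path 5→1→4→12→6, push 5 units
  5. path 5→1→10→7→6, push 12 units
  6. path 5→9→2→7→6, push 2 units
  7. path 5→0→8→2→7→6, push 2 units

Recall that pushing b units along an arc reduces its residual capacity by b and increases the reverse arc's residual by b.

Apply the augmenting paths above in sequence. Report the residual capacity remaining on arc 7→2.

Residual capacity of (7,2): 9

after path 1 (5→9→10→7→2→8→3→4→12→6, push 11): res(7,2)=0
after path 2 (5→0→8→6, push 9): res(7,2)=0
after path 3 (5→0→2→7→6, push 5): res(7,2)=5
after path 4 (5→1→4→12→6, push 5): res(7,2)=5
after path 5 (5→1→10→7→6, push 12): res(7,2)=5
after path 6 (5→9→2→7→6, push 2): res(7,2)=7
after path 7 (5→0→8→2→7→6, push 2): res(7,2)=9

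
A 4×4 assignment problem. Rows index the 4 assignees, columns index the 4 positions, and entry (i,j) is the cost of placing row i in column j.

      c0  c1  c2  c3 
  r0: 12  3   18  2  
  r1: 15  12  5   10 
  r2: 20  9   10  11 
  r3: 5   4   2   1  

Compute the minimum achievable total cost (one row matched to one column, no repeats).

optimal assignment: row0→col3 (cost 2), row1→col2 (cost 5), row2→col1 (cost 9), row3→col0 (cost 5)
total = 2 + 5 + 9 + 5 = 21

Minimum assignment cost: 21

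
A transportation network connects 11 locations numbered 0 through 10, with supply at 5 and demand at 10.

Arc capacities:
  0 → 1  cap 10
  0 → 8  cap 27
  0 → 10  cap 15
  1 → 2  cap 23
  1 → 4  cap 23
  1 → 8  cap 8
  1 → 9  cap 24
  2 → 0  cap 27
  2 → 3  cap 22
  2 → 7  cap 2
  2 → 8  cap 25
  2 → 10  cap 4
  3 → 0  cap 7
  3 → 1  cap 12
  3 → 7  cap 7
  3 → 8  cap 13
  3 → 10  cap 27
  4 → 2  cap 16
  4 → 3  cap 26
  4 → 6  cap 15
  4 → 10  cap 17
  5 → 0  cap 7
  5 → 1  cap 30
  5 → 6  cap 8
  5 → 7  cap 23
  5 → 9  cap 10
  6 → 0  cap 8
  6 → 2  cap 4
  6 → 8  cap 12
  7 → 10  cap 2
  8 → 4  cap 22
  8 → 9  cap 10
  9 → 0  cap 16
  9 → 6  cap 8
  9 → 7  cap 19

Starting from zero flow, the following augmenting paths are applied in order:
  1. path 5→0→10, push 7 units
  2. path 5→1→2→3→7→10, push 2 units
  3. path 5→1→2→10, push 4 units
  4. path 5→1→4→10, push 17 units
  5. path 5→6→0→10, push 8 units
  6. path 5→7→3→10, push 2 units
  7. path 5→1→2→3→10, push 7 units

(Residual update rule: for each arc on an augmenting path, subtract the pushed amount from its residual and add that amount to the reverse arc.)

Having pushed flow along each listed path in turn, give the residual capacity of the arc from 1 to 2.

Residual capacity of (1,2): 10

after path 1 (5→0→10, push 7): res(1,2)=23
after path 2 (5→1→2→3→7→10, push 2): res(1,2)=21
after path 3 (5→1→2→10, push 4): res(1,2)=17
after path 4 (5→1→4→10, push 17): res(1,2)=17
after path 5 (5→6→0→10, push 8): res(1,2)=17
after path 6 (5→7→3→10, push 2): res(1,2)=17
after path 7 (5→1→2→3→10, push 7): res(1,2)=10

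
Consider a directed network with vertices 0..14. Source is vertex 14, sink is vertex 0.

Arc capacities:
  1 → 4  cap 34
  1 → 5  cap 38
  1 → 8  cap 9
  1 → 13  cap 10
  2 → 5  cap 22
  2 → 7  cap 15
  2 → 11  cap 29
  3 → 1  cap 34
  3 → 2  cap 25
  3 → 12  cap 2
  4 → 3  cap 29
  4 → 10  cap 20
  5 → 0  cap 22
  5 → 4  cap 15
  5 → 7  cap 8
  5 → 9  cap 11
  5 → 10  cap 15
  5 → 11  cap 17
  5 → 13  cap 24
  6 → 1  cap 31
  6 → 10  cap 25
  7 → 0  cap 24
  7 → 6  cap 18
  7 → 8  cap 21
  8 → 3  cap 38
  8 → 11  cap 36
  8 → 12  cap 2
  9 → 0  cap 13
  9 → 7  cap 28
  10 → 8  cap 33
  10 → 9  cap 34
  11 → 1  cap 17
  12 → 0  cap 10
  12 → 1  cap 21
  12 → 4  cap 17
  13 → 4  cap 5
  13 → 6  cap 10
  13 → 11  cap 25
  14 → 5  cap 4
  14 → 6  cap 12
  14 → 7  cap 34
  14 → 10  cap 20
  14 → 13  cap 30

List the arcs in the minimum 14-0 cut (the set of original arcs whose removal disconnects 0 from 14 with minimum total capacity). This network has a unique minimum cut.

augment #1: 14→5→0 push 4
augment #2: 14→7→0 push 24
augment #3: 14→10→9→0 push 13
augment #4: 14→6→1→5→0 push 12
augment #5: 14→7→8→12→0 push 2
augment #6: 14→7→6→1→5→0 push 6
augment #7: 14→7→8→3→12→0 push 2
max flow = 63; residual-reachable set from 14 gives S-side
cut edges (S→T): {(3,12), (5,0), (7,0), (8,12), (9,0)} total cap 63

Min-cut arcs: {(3,12), (5,0), (7,0), (8,12), (9,0)} (total capacity 63)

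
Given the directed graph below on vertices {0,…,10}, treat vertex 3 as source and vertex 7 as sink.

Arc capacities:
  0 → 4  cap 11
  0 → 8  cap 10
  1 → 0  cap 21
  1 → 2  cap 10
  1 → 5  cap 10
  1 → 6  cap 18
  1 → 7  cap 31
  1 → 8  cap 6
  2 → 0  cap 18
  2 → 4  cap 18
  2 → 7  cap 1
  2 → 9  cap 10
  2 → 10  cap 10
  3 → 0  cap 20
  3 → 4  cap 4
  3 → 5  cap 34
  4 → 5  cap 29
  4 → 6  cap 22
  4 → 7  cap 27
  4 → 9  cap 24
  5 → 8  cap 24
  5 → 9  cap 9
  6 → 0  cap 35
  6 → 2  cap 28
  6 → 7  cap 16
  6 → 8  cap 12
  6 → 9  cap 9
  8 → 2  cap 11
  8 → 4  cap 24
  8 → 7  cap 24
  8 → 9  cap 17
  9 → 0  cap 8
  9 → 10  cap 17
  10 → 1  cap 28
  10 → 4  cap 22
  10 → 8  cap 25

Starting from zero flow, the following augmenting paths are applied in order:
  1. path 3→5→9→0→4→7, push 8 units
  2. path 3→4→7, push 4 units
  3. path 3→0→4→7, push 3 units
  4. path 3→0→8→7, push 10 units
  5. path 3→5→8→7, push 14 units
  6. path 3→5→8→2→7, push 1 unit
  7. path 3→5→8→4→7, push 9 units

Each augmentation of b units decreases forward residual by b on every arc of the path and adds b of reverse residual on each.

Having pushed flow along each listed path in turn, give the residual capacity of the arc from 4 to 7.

Residual capacity of (4,7): 3

after path 1 (3→5→9→0→4→7, push 8): res(4,7)=19
after path 2 (3→4→7, push 4): res(4,7)=15
after path 3 (3→0→4→7, push 3): res(4,7)=12
after path 4 (3→0→8→7, push 10): res(4,7)=12
after path 5 (3→5→8→7, push 14): res(4,7)=12
after path 6 (3→5→8→2→7, push 1): res(4,7)=12
after path 7 (3→5→8→4→7, push 9): res(4,7)=3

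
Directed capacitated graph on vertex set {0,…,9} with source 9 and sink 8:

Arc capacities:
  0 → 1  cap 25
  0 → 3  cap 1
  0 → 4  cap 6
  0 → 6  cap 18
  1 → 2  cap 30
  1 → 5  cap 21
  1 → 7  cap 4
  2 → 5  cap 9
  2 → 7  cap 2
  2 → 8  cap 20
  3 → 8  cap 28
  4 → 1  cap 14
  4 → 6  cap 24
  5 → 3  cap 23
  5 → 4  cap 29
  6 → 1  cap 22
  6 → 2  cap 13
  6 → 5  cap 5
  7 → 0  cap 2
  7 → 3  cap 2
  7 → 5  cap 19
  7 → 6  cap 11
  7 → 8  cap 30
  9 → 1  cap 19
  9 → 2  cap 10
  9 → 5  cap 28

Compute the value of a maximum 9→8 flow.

Maximum flow value: 49

augment #1: 9→2→8 bottleneck 10, total now 10
augment #2: 9→1→2→8 bottleneck 10, total now 20
augment #3: 9→1→7→8 bottleneck 4, total now 24
augment #4: 9→5→3→8 bottleneck 23, total now 47
augment #5: 9→1→2→7→8 bottleneck 2, total now 49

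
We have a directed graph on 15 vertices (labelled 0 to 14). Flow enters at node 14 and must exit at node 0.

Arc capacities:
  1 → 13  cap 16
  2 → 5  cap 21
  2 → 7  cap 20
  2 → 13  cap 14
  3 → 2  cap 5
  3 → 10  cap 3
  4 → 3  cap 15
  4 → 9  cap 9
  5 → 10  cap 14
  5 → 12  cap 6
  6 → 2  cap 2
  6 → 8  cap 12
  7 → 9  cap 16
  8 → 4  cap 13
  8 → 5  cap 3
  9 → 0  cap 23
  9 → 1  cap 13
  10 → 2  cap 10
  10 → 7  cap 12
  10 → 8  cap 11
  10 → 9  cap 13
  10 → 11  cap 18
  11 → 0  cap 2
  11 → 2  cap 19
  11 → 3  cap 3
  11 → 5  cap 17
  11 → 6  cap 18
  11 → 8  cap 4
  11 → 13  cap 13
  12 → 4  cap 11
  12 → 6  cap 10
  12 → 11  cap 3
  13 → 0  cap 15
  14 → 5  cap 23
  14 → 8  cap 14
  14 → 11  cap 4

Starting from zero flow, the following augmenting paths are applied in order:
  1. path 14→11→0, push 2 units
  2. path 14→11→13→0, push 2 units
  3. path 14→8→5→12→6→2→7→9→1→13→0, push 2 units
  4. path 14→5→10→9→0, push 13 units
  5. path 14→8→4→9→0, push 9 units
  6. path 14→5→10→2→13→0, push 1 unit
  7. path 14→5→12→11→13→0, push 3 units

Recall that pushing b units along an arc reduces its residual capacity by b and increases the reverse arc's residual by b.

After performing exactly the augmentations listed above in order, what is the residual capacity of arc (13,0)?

after path 1 (14→11→0, push 2): res(13,0)=15
after path 2 (14→11→13→0, push 2): res(13,0)=13
after path 3 (14→8→5→12→6→2→7→9→1→13→0, push 2): res(13,0)=11
after path 4 (14→5→10→9→0, push 13): res(13,0)=11
after path 5 (14→8→4→9→0, push 9): res(13,0)=11
after path 6 (14→5→10→2→13→0, push 1): res(13,0)=10
after path 7 (14→5→12→11→13→0, push 3): res(13,0)=7

Residual capacity of (13,0): 7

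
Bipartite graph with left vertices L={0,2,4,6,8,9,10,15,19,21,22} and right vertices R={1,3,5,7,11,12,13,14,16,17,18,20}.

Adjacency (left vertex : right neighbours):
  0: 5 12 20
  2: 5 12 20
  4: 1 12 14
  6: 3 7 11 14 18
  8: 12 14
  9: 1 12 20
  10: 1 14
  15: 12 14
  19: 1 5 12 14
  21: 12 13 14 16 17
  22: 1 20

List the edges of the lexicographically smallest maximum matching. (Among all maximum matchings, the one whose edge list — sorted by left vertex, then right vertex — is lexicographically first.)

Lex-smallest maximum matching: {(0,5), (2,12), (4,1), (6,3), (8,14), (9,20), (21,13)}

|M| = 7 (so the lex-smallest maximum matching has 7 edges)
process left vertices in ascending order; for each, take the smallest-labelled available neighbour that still permits 7 edges overall, or leave it unmatched if none does
lex-smallest matching: {0-5, 2-12, 4-1, 6-3, 8-14, 9-20, 21-13}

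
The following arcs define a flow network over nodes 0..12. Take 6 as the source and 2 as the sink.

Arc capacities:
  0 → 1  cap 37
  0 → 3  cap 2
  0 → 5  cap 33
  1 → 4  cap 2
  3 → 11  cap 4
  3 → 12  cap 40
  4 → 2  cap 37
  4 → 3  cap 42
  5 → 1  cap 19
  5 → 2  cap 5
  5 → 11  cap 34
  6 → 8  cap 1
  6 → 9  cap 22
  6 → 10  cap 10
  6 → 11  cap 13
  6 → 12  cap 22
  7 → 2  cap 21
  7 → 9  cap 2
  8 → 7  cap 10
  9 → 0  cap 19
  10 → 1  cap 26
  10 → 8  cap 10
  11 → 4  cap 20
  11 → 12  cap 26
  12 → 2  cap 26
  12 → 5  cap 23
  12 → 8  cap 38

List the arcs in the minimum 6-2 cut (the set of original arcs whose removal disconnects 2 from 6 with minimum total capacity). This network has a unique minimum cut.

Min-cut arcs: {(1,4), (5,2), (8,7), (11,4), (12,2)} (total capacity 63)

augment #1: 6→12→2 push 22
augment #2: 6→8→7→2 push 1
augment #3: 6→11→4→2 push 13
augment #4: 6→9→0→5→2 push 5
augment #5: 6→10→1→4→2 push 2
augment #6: 6→10→8→7→2 push 8
augment #7: 6→9→0→3→12→2 push 2
augment #8: 6→9→0→5→11→4→2 push 7
augment #9: 6→9→0→5→11→12→2 push 2
augment #10: 6→9→0→1→10→8→7→2 push 1
max flow = 63; residual-reachable set from 6 gives S-side
cut edges (S→T): {(1,4), (5,2), (8,7), (11,4), (12,2)} total cap 63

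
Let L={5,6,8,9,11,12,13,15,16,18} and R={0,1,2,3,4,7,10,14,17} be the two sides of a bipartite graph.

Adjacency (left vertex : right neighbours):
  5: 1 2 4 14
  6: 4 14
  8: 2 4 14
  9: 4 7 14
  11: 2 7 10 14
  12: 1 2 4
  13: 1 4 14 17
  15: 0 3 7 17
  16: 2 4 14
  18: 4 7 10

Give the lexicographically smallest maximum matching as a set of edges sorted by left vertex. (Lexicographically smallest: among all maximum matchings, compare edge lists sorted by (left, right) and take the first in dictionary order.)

Lex-smallest maximum matching: {(5,1), (6,4), (8,2), (9,7), (11,10), (13,17), (15,0), (16,14)}

|M| = 8 (so the lex-smallest maximum matching has 8 edges)
process left vertices in ascending order; for each, take the smallest-labelled available neighbour that still permits 8 edges overall, or leave it unmatched if none does
lex-smallest matching: {5-1, 6-4, 8-2, 9-7, 11-10, 13-17, 15-0, 16-14}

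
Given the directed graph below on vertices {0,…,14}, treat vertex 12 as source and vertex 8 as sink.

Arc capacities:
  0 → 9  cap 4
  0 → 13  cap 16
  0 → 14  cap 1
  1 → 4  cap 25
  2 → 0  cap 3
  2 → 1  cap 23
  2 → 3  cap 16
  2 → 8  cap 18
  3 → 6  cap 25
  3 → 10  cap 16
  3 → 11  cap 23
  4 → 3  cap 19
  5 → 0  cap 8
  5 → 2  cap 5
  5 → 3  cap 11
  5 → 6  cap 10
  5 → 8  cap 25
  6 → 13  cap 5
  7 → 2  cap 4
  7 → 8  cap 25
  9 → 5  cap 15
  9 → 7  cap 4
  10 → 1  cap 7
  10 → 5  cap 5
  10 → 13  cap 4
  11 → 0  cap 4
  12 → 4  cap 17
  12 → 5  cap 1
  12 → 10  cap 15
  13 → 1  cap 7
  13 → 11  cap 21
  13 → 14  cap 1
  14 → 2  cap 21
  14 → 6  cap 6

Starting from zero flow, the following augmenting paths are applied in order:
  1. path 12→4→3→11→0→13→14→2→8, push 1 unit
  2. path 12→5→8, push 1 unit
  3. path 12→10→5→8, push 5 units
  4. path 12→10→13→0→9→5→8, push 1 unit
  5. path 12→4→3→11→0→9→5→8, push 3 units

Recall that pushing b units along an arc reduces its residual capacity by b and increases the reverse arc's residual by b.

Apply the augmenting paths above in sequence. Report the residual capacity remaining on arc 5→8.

Residual capacity of (5,8): 15

after path 1 (12→4→3→11→0→13→14→2→8, push 1): res(5,8)=25
after path 2 (12→5→8, push 1): res(5,8)=24
after path 3 (12→10→5→8, push 5): res(5,8)=19
after path 4 (12→10→13→0→9→5→8, push 1): res(5,8)=18
after path 5 (12→4→3→11→0→9→5→8, push 3): res(5,8)=15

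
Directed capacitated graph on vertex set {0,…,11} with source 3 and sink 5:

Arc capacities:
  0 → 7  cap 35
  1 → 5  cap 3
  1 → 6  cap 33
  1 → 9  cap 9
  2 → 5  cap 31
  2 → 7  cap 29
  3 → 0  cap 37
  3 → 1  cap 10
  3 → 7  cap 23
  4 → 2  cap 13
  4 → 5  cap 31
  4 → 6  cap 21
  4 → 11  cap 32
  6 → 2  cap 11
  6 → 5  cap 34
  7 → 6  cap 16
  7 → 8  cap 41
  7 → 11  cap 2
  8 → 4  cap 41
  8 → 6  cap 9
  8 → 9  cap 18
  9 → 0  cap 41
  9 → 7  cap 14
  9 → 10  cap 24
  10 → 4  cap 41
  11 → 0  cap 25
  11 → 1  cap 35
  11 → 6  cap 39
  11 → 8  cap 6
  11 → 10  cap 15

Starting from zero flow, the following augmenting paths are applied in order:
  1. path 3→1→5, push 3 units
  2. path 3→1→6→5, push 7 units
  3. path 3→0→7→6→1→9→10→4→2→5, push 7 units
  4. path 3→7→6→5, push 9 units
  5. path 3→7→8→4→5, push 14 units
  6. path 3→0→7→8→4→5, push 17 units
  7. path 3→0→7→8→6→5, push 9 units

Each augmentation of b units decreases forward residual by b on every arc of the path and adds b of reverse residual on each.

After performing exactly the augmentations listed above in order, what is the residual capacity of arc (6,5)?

after path 1 (3→1→5, push 3): res(6,5)=34
after path 2 (3→1→6→5, push 7): res(6,5)=27
after path 3 (3→0→7→6→1→9→10→4→2→5, push 7): res(6,5)=27
after path 4 (3→7→6→5, push 9): res(6,5)=18
after path 5 (3→7→8→4→5, push 14): res(6,5)=18
after path 6 (3→0→7→8→4→5, push 17): res(6,5)=18
after path 7 (3→0→7→8→6→5, push 9): res(6,5)=9

Residual capacity of (6,5): 9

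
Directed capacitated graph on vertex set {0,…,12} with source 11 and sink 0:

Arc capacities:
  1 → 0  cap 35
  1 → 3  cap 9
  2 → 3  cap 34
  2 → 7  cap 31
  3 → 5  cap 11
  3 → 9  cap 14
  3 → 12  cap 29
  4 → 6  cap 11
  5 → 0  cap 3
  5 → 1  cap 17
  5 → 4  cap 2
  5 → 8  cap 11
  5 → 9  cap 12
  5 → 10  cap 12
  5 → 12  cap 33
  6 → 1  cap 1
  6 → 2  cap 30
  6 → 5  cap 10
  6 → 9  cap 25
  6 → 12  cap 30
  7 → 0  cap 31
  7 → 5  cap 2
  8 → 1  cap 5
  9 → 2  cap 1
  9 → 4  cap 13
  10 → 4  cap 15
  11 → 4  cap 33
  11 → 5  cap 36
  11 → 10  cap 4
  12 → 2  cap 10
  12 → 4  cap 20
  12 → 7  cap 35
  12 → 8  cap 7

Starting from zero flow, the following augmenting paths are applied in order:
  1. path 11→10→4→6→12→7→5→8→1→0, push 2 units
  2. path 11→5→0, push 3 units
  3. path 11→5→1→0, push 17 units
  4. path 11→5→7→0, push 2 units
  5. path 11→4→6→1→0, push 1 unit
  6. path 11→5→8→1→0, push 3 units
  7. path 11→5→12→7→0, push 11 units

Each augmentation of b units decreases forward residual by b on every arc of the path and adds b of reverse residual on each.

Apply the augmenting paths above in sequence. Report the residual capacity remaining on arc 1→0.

Residual capacity of (1,0): 12

after path 1 (11→10→4→6→12→7→5→8→1→0, push 2): res(1,0)=33
after path 2 (11→5→0, push 3): res(1,0)=33
after path 3 (11→5→1→0, push 17): res(1,0)=16
after path 4 (11→5→7→0, push 2): res(1,0)=16
after path 5 (11→4→6→1→0, push 1): res(1,0)=15
after path 6 (11→5→8→1→0, push 3): res(1,0)=12
after path 7 (11→5→12→7→0, push 11): res(1,0)=12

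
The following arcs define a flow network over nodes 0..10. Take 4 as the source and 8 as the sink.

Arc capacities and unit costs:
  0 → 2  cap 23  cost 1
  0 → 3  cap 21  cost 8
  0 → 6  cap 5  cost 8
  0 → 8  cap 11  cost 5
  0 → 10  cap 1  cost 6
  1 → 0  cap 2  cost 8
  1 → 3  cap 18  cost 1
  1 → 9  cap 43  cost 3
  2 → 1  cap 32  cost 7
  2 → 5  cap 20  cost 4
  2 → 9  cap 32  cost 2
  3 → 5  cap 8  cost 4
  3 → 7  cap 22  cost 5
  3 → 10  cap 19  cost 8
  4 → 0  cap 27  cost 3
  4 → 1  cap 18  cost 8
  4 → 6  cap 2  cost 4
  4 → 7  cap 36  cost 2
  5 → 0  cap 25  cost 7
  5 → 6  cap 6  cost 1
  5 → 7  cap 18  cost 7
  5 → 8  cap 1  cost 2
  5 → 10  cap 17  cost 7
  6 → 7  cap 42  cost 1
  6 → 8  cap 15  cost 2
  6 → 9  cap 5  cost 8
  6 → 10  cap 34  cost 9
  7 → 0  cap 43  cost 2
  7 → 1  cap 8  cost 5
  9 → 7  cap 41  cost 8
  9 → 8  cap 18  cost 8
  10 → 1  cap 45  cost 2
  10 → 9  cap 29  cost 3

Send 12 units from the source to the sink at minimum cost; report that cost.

shortest-cost path #1: 4→6→8 push 2 @ unit cost 6 (adds 12)
shortest-cost path #2: 4→0→8 push 10 @ unit cost 8 (adds 80)
total cost = 92

Minimum cost for 12 units: 92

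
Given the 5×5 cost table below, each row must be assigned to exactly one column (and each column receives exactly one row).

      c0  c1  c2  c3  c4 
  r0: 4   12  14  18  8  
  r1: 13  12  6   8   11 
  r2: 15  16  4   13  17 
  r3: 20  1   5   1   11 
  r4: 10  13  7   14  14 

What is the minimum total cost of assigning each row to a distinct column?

one of 2 optimal assignments: row0→col0 (cost 4), row1→col3 (cost 8), row2→col2 (cost 4), row3→col1 (cost 1), row4→col4 (cost 14)
total = 4 + 8 + 4 + 1 + 14 = 31

Minimum assignment cost: 31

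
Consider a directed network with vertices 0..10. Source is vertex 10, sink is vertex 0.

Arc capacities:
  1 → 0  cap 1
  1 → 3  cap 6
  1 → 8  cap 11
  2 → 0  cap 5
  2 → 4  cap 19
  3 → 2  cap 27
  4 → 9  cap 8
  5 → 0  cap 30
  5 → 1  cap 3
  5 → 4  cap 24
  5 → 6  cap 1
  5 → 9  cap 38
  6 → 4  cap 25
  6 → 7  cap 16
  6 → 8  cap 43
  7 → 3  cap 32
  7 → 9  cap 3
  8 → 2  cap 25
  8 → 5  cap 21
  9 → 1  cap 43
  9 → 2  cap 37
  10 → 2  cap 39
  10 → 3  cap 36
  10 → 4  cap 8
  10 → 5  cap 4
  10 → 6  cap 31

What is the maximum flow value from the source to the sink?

Maximum flow value: 31

augment #1: 10→2→0 bottleneck 5, total now 5
augment #2: 10→5→0 bottleneck 4, total now 9
augment #3: 10→4→9→1→0 bottleneck 1, total now 10
augment #4: 10→6→8→5→0 bottleneck 21, total now 31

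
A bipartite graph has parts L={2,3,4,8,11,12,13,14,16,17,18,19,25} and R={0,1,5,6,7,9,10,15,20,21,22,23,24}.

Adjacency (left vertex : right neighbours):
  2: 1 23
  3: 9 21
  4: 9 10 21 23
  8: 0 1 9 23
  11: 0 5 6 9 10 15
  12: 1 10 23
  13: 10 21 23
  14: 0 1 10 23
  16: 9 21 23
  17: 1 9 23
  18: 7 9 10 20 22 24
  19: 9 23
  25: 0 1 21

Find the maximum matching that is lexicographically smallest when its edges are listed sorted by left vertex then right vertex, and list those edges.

Lex-smallest maximum matching: {(2,1), (3,9), (4,10), (8,0), (11,5), (12,23), (13,21), (18,7)}

|M| = 8 (so the lex-smallest maximum matching has 8 edges)
process left vertices in ascending order; for each, take the smallest-labelled available neighbour that still permits 8 edges overall, or leave it unmatched if none does
lex-smallest matching: {2-1, 3-9, 4-10, 8-0, 11-5, 12-23, 13-21, 18-7}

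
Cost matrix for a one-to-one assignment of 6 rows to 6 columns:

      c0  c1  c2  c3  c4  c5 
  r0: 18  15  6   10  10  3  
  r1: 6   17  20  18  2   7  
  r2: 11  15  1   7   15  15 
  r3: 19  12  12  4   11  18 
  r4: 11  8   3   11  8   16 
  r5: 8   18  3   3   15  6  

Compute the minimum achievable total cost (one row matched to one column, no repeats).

optimal assignment: row0→col5 (cost 3), row1→col4 (cost 2), row2→col2 (cost 1), row3→col3 (cost 4), row4→col1 (cost 8), row5→col0 (cost 8)
total = 3 + 2 + 1 + 4 + 8 + 8 = 26

Minimum assignment cost: 26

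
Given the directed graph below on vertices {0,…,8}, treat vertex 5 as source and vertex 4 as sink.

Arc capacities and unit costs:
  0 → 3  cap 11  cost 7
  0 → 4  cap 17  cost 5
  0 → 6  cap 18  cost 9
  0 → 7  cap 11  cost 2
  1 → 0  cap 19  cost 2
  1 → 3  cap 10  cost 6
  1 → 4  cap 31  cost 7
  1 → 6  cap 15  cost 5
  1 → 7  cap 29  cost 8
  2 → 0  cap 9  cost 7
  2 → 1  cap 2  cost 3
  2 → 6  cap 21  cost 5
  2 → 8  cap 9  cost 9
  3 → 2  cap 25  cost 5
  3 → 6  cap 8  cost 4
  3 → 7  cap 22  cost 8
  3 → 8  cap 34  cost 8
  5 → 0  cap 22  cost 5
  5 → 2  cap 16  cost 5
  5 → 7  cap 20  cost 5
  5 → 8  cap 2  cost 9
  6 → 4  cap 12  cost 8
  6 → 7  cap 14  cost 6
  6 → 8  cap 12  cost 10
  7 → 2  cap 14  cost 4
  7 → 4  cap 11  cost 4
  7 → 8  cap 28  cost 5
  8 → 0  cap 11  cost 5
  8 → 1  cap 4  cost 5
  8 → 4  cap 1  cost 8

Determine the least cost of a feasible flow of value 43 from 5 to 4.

shortest-cost path #1: 5→7→4 push 11 @ unit cost 9 (adds 99)
shortest-cost path #2: 5→0→4 push 17 @ unit cost 10 (adds 170)
shortest-cost path #3: 5→2→1→4 push 2 @ unit cost 15 (adds 30)
shortest-cost path #4: 5→8→4 push 1 @ unit cost 17 (adds 17)
shortest-cost path #5: 5→2→6→4 push 12 @ unit cost 18 (adds 216)
total cost = 532

Minimum cost for 43 units: 532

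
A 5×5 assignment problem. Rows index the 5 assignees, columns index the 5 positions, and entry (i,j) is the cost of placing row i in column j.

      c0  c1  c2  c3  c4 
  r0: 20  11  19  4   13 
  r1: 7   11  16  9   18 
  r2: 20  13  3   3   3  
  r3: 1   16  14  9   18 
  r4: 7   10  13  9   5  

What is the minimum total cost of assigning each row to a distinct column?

optimal assignment: row0→col3 (cost 4), row1→col1 (cost 11), row2→col2 (cost 3), row3→col0 (cost 1), row4→col4 (cost 5)
total = 4 + 11 + 3 + 1 + 5 = 24

Minimum assignment cost: 24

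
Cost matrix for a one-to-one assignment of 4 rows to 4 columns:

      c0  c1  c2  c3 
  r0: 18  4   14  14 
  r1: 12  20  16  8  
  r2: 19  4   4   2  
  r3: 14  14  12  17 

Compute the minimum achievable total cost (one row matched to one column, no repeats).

one of 2 optimal assignments: row0→col1 (cost 4), row1→col0 (cost 12), row2→col3 (cost 2), row3→col2 (cost 12)
total = 4 + 12 + 2 + 12 = 30

Minimum assignment cost: 30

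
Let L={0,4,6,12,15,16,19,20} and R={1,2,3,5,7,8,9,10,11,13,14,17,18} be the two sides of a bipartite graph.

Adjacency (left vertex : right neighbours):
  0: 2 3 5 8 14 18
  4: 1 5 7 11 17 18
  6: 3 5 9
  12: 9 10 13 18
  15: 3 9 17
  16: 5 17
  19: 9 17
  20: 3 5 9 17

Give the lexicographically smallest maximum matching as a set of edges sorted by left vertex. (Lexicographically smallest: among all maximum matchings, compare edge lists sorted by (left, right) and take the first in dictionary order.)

|M| = 7 (so the lex-smallest maximum matching has 7 edges)
process left vertices in ascending order; for each, take the smallest-labelled available neighbour that still permits 7 edges overall, or leave it unmatched if none does
lex-smallest matching: {0-2, 4-1, 6-3, 12-10, 15-9, 16-5, 19-17}

Lex-smallest maximum matching: {(0,2), (4,1), (6,3), (12,10), (15,9), (16,5), (19,17)}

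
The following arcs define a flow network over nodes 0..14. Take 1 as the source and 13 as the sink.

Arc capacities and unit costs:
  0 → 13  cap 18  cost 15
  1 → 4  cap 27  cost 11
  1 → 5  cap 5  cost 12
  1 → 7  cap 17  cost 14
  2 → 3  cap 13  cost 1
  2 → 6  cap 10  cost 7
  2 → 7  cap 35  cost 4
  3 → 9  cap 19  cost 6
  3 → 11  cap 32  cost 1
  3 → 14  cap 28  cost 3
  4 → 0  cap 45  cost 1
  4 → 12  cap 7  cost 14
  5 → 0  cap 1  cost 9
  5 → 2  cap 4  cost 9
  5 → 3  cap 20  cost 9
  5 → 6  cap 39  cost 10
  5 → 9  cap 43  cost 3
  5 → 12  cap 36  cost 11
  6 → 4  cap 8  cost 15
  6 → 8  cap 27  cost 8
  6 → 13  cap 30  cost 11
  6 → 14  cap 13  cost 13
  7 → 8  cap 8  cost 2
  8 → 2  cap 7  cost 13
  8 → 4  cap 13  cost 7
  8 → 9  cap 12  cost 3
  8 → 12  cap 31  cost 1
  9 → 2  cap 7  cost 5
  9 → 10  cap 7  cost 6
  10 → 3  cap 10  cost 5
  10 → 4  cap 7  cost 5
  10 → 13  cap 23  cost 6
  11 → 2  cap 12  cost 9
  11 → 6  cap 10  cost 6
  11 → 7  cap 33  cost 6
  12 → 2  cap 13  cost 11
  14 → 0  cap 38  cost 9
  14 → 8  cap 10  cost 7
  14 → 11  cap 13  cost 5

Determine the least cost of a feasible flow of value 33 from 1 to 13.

shortest-cost path #1: 1→5→9→10→13 push 5 @ unit cost 27 (adds 135)
shortest-cost path #2: 1→4→0→13 push 18 @ unit cost 27 (adds 486)
shortest-cost path #3: 1→7→8→9→10→13 push 2 @ unit cost 31 (adds 62)
shortest-cost path #4: 1→7→8→9→5→6→13 push 5 @ unit cost 37 (adds 185)
shortest-cost path #5: 1→7→8→9→2→6→13 push 1 @ unit cost 42 (adds 42)
shortest-cost path #6: 1→4→12→2→6→13 push 2 @ unit cost 54 (adds 108)
total cost = 1018

Minimum cost for 33 units: 1018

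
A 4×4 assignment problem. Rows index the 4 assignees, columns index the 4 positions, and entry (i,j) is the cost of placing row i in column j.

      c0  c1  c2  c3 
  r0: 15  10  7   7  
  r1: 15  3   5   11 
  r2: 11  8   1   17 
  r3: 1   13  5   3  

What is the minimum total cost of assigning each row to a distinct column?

optimal assignment: row0→col3 (cost 7), row1→col1 (cost 3), row2→col2 (cost 1), row3→col0 (cost 1)
total = 7 + 3 + 1 + 1 = 12

Minimum assignment cost: 12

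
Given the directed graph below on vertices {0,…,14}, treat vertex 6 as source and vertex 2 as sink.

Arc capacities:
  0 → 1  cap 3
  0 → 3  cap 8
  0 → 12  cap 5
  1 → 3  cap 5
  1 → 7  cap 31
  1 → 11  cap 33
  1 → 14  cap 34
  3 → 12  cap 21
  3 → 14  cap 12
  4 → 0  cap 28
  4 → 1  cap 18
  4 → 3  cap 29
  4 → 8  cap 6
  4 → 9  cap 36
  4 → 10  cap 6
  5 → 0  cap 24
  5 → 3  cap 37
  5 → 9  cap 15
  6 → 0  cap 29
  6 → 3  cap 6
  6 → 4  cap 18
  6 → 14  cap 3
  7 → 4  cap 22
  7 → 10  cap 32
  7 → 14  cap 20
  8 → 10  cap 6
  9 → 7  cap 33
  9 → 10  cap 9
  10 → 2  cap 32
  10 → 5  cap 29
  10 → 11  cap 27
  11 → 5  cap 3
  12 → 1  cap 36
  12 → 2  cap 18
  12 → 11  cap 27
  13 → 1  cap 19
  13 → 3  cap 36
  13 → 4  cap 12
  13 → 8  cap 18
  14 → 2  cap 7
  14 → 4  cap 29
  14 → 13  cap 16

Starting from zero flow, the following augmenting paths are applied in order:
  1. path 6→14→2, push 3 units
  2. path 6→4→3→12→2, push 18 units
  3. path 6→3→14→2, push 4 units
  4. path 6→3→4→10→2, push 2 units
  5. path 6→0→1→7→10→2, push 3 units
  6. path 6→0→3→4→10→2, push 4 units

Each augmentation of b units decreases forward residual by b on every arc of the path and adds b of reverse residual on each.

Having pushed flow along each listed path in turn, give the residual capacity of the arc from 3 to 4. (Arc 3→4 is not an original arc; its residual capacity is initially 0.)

after path 1 (6→14→2, push 3): res(3,4)=0
after path 2 (6→4→3→12→2, push 18): res(3,4)=18
after path 3 (6→3→14→2, push 4): res(3,4)=18
after path 4 (6→3→4→10→2, push 2): res(3,4)=16
after path 5 (6→0→1→7→10→2, push 3): res(3,4)=16
after path 6 (6→0→3→4→10→2, push 4): res(3,4)=12

Residual capacity of (3,4): 12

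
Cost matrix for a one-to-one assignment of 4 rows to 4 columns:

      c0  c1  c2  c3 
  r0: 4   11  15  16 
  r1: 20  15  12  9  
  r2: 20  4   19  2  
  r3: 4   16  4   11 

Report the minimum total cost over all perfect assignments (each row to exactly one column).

optimal assignment: row0→col0 (cost 4), row1→col3 (cost 9), row2→col1 (cost 4), row3→col2 (cost 4)
total = 4 + 9 + 4 + 4 = 21

Minimum assignment cost: 21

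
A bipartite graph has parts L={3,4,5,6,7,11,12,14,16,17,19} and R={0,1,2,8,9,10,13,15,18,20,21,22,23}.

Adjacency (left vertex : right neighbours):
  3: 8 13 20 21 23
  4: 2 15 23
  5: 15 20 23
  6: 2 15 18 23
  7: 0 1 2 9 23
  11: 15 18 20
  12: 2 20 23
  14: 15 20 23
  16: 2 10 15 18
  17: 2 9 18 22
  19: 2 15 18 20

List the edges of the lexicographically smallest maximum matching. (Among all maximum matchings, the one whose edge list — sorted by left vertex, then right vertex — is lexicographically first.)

Lex-smallest maximum matching: {(3,8), (4,2), (5,15), (6,18), (7,0), (11,20), (12,23), (16,10), (17,9)}

|M| = 9 (so the lex-smallest maximum matching has 9 edges)
process left vertices in ascending order; for each, take the smallest-labelled available neighbour that still permits 9 edges overall, or leave it unmatched if none does
lex-smallest matching: {3-8, 4-2, 5-15, 6-18, 7-0, 11-20, 12-23, 16-10, 17-9}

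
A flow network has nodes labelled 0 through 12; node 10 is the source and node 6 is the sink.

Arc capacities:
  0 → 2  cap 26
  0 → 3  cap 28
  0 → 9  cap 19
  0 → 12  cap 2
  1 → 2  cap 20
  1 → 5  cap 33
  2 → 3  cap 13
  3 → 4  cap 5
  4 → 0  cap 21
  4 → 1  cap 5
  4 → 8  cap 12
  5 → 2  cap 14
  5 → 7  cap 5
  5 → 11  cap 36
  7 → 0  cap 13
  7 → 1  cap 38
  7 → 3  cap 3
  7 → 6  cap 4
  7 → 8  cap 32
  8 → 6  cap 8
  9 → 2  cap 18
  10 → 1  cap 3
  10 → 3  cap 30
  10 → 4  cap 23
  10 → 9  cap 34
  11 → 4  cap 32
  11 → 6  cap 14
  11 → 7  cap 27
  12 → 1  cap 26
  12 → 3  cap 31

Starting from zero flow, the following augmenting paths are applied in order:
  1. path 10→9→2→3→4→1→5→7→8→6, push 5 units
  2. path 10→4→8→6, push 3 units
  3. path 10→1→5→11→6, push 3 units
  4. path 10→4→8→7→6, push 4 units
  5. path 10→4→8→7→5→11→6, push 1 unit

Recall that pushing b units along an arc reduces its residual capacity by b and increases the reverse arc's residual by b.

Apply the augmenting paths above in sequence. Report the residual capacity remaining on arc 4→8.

after path 1 (10→9→2→3→4→1→5→7→8→6, push 5): res(4,8)=12
after path 2 (10→4→8→6, push 3): res(4,8)=9
after path 3 (10→1→5→11→6, push 3): res(4,8)=9
after path 4 (10→4→8→7→6, push 4): res(4,8)=5
after path 5 (10→4→8→7→5→11→6, push 1): res(4,8)=4

Residual capacity of (4,8): 4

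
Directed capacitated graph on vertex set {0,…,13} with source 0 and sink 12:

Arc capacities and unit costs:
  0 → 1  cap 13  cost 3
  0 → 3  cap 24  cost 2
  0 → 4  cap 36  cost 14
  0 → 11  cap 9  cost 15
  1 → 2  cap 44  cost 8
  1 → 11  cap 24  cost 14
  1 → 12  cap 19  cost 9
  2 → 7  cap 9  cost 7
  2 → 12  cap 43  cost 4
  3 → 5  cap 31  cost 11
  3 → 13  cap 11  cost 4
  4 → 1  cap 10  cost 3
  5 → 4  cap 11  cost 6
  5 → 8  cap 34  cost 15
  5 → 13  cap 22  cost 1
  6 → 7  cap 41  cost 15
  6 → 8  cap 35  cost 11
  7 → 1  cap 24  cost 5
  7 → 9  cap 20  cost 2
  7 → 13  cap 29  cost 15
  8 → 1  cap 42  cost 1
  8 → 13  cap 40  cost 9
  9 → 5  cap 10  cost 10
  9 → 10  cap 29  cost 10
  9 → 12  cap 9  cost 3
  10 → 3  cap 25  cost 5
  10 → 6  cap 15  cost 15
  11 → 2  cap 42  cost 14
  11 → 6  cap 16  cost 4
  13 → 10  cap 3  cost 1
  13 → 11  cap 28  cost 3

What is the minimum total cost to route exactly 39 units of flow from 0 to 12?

Minimum cost for 39 units: 890

shortest-cost path #1: 0→1→12 push 13 @ unit cost 12 (adds 156)
shortest-cost path #2: 0→4→1→12 push 6 @ unit cost 26 (adds 156)
shortest-cost path #3: 0→3→13→11→2→12 push 11 @ unit cost 27 (adds 297)
shortest-cost path #4: 0→4→1→2→12 push 4 @ unit cost 29 (adds 116)
shortest-cost path #5: 0→11→2→12 push 5 @ unit cost 33 (adds 165)
total cost = 890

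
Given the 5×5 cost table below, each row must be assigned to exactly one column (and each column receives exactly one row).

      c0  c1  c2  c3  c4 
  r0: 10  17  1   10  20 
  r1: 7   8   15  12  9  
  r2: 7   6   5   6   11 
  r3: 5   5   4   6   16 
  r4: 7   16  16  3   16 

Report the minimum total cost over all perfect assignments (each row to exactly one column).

Minimum assignment cost: 24

optimal assignment: row0→col2 (cost 1), row1→col4 (cost 9), row2→col1 (cost 6), row3→col0 (cost 5), row4→col3 (cost 3)
total = 1 + 9 + 6 + 5 + 3 = 24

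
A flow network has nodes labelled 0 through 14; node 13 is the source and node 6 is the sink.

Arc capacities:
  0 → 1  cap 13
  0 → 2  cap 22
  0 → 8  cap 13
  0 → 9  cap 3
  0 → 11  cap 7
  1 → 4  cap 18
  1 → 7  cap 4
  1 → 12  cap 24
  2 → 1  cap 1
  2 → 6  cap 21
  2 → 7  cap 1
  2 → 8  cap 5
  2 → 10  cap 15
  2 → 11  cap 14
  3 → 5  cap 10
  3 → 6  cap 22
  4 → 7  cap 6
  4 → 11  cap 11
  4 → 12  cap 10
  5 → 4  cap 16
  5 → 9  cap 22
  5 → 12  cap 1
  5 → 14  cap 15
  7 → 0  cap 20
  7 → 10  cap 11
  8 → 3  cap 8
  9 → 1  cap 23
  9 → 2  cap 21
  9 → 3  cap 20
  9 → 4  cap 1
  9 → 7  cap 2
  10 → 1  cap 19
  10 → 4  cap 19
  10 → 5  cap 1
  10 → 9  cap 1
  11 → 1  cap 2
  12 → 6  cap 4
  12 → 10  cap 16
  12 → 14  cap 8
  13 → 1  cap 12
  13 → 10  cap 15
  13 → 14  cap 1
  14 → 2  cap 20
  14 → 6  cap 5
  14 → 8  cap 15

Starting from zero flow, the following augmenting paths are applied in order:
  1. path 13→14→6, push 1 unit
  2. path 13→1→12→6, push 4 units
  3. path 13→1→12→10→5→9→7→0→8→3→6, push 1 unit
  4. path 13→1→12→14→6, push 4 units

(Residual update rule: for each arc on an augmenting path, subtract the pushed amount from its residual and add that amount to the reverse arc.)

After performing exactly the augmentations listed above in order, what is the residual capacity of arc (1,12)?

after path 1 (13→14→6, push 1): res(1,12)=24
after path 2 (13→1→12→6, push 4): res(1,12)=20
after path 3 (13→1→12→10→5→9→7→0→8→3→6, push 1): res(1,12)=19
after path 4 (13→1→12→14→6, push 4): res(1,12)=15

Residual capacity of (1,12): 15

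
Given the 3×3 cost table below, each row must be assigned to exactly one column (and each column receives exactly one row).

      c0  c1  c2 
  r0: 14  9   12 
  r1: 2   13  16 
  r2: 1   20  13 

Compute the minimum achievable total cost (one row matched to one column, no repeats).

Minimum assignment cost: 24

optimal assignment: row0→col1 (cost 9), row1→col0 (cost 2), row2→col2 (cost 13)
total = 9 + 2 + 13 = 24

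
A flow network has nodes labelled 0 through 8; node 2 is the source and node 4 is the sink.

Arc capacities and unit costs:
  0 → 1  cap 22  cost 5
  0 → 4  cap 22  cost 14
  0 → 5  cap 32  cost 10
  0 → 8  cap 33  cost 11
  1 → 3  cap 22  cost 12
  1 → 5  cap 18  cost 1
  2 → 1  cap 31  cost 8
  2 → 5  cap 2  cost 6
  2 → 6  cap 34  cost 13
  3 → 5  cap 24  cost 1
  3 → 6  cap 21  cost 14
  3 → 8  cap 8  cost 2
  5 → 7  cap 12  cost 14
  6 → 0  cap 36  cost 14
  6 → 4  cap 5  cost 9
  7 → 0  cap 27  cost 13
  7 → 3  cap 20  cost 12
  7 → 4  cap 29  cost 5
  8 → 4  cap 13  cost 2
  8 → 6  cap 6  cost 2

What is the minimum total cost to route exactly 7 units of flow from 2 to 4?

shortest-cost path #1: 2→6→4 push 5 @ unit cost 22 (adds 110)
shortest-cost path #2: 2→1→3→8→4 push 2 @ unit cost 24 (adds 48)
total cost = 158

Minimum cost for 7 units: 158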